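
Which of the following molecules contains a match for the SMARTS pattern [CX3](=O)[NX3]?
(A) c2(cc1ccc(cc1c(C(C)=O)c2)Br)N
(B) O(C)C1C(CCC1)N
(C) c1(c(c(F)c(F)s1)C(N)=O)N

[CX3](=O)[NX3] describes a carbonyl carbon bonded to a trivalent nitrogen (an amide).
(A) has a primary amino group (-NH2) but the -NH2 is not attached to a carbonyl carbon.
(B) has a primary amino group (-NH2) but the -NH2 is not attached to a carbonyl carbon.
(C) contains a primary amide (-C(=O)NH2), which satisfies every atom and bond constraint.
So the answer is (C).

C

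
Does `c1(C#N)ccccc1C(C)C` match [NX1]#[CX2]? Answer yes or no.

The pattern [NX1]#[CX2] describes a nitrogen triple-bonded to a two-connected carbon — a nitrile.
The molecule carries a nitrile (-C#N), whose atoms satisfy every constraint of the query, so the pattern matches.

Yes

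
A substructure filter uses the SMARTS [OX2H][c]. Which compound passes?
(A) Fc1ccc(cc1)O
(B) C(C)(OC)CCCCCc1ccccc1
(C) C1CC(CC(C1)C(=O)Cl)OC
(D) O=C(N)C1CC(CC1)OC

A

[OX2H][c] describes a hydroxyl oxygen attached to an aromatic carbon (a phenol).
(A) contains a hydroxyl group (-OH), which satisfies every atom and bond constraint.
(B) has a methoxy ether (-OCH3) but the oxygen has H0, not H1.
(C) has a methoxy ether (-OCH3) but the oxygen has H0, not H1.
(D) has a methoxy ether (-OCH3) but the oxygen has H0, not H1.
So the answer is (A).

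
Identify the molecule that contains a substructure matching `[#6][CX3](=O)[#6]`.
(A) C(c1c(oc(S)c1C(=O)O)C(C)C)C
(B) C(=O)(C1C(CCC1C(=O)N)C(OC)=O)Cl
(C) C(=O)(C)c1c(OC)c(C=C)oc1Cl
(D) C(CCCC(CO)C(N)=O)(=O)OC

[#6][CX3](=O)[#6] describes a carbonyl carbon (no H) flanked by two carbons (a ketone).
(A) has a carboxylic acid group (-C(=O)OH) but one neighbour of the carbonyl carbon is O, not C.
(B) has a methyl-ester group (-C(=O)OCH3) but one neighbour of the carbonyl carbon is O, not C.
(C) contains an acetyl/ketone group (-C(=O)CH3), which satisfies every atom and bond constraint.
(D) has a primary amide (-C(=O)NH2) but one neighbour of the carbonyl carbon is N, not C.
So the answer is (C).

C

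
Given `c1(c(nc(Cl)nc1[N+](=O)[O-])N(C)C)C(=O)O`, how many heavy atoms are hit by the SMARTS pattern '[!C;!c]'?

9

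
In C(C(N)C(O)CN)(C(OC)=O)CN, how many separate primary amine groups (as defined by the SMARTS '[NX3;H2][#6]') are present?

3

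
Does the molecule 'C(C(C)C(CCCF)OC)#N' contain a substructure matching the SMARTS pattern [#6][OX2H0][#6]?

Yes

The pattern [#6][OX2H0][#6] describes an aliphatic oxygen bridging two carbons with no H on the oxygen — an ether.
The molecule carries a methoxy ether (-OCH3), whose atoms satisfy every constraint of the query, so the pattern matches.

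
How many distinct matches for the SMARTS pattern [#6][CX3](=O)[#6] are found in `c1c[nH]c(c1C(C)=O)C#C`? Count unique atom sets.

[#6][CX3](=O)[#6] is the SMARTS for a ketone: a carbonyl carbon (no H) flanked by two carbons.
Exactly one fragment in the molecule meets all constraints, giving 1 match.

1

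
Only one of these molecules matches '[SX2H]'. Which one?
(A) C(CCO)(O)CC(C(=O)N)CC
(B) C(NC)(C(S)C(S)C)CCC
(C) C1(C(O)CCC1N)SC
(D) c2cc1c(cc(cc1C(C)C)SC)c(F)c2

B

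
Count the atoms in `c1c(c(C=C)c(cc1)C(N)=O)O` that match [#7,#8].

The query [#7,#8] means: nitrogen or oxygen (comma = OR).
Check the 12 heavy atoms by environment: 6× c (aromatic) → no; 3× C → no; 2× O → match; 1× N → match.
Summing the matching environments: 2 + 1 = 3 matching atoms.

3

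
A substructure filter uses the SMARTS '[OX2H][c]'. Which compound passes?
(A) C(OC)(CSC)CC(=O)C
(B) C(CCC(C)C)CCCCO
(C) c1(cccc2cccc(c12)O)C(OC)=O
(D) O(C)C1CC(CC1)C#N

C

[OX2H][c] describes a hydroxyl oxygen attached to an aromatic carbon (a phenol).
(A) has a methoxy ether (-OCH3) but the oxygen has H0, not H1.
(B) has a hydroxyl group (-OH) but the -OH is on an aliphatic carbon, not an aromatic c.
(C) contains a hydroxyl group (-OH), which satisfies every atom and bond constraint.
(D) has a methoxy ether (-OCH3) but the oxygen has H0, not H1.
So the answer is (C).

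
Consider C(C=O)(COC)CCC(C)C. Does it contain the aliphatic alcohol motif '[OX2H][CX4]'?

No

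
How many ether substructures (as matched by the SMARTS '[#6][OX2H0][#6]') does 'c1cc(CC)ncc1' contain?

0

[#6][OX2H0][#6] is the SMARTS for an ether: an aliphatic oxygen bridging two carbons with no H on the oxygen.
No fragment in the molecule satisfies every constraint, giving 0 matches.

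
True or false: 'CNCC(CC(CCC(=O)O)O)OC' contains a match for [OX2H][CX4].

True

The pattern [OX2H][CX4] describes a hydroxyl oxygen bound to an sp3 (X4) carbon — an aliphatic alcohol.
The molecule carries a hydroxyl group (-OH), whose atoms satisfy every constraint of the query, so the pattern matches.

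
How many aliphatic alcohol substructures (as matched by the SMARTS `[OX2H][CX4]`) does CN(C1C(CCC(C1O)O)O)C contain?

[OX2H][CX4] is the SMARTS for an aliphatic alcohol: a hydroxyl oxygen bound to an sp3 (X4) carbon.
The molecule carries 3 separate instances of a hydroxyl group (-OH) meeting every constraint; each maps to a distinct set of atoms, giving 3 matches.

3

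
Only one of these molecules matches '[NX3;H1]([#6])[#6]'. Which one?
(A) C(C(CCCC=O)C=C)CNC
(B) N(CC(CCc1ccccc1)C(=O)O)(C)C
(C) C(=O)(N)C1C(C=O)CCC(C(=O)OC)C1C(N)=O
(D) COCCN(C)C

A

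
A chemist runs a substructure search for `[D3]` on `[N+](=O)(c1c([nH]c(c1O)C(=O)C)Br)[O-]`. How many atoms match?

6

Check the 13 heavy atoms by environment: 1× n (aromatic, D2) → no; 4× c (aromatic, D3) → match; 1× C (D3) → match; 3× O (D1) → no; 1× C (D1) → no; 1× N (charge +1, D3) → match; 1× O (charge -1, D1) → no; 1× Br (D1) → no.
Summing the matching environments: 4 + 1 + 1 = 6 matching atoms.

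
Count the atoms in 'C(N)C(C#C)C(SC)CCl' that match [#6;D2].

Check the 10 heavy atoms by environment: 3× C (D2) → match; 2× C (D3) → no; 1× S (D2) → no; 2× C (D1) → no; 1× Cl (D1) → no; 1× N (D1) → no.
That gives 3 matching atoms.

3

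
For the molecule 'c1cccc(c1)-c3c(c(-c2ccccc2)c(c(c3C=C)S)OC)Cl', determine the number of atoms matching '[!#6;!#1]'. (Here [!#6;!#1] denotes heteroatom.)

3

The query [!#6;!#1] means: not carbon and not hydrogen — any heteroatom.
Check the 24 heavy atoms by environment: 18× c (aromatic) → no; 3× C → no; 1× O → match; 1× S → match; 1× Cl → match.
Summing the matching environments: 1 + 1 + 1 = 3 matching atoms.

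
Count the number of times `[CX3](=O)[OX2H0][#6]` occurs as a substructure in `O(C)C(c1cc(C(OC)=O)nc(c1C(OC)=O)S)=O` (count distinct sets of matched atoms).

3

[CX3](=O)[OX2H0][#6] is the SMARTS for an ester: a carbonyl carbon bonded to an oxygen that is itself bonded to carbon (no H on that O).
The molecule carries 3 separate instances of a methyl-ester group (-C(=O)OCH3) meeting every constraint; each maps to a distinct set of atoms, giving 3 matches.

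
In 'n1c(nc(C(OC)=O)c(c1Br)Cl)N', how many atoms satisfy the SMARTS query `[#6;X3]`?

5

The query [#6;X3] means: any carbon (aromatic or not) with three total connections.
Check the 13 heavy atoms by environment: 2× n (aromatic, X2) → no; 4× c (aromatic, X3) → match; 1× C (X3) → match; 1× O (X1) → no; 1× O (X2) → no; 1× C (X4) → no; 1× Cl (X1) → no; 1× N (X3) → no; 1× Br (X1) → no.
Summing the matching environments: 4 + 1 = 5 matching atoms.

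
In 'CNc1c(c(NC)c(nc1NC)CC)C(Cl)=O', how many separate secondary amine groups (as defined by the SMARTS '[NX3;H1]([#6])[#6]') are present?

[NX3;H1]([#6])[#6] is the SMARTS for a secondary amine: a trivalent nitrogen with one H, bonded to two carbons.
The molecule carries 3 separate instances of an N-methylamino group (-NHCH3) meeting every constraint; each maps to a distinct set of atoms, giving 3 matches.

3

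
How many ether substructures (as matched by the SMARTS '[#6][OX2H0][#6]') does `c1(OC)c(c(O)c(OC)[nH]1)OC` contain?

3

[#6][OX2H0][#6] is the SMARTS for an ether: an aliphatic oxygen bridging two carbons with no H on the oxygen.
The molecule carries 3 separate instances of a methoxy ether (-OCH3) meeting every constraint; each maps to a distinct set of atoms, giving 3 matches.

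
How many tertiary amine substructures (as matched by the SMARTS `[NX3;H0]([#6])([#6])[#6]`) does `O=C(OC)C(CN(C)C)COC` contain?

1

[NX3;H0]([#6])([#6])[#6] is the SMARTS for a tertiary amine: a trivalent nitrogen with no H, bonded to three carbons.
Exactly one fragment in the molecule meets all constraints, giving 1 match.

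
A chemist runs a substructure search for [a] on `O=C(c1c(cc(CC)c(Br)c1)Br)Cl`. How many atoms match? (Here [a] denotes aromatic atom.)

The query [a] means: a matches any aromatic atom.
Check the 13 heavy atoms by environment: 6× c (aromatic) → match; 2× Br → no; 3× C → no; 1× O → no; 1× Cl → no.
That gives 6 matching atoms.

6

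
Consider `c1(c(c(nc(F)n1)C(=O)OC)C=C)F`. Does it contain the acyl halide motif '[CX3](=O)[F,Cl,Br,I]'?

The pattern [CX3](=O)[F,Cl,Br,I] describes a carbonyl carbon bonded to a halogen — an acyl halide.
The closest candidate here is a methyl-ester group (-C(=O)OCH3), but the carbonyl is bonded to -O-C, not to a halogen. No other fragment satisfies the full query, so there is no match.

No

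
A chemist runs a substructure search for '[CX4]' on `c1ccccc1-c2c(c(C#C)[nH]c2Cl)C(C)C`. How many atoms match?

3

The query [CX4] means: C with X4: aliphatic carbon with exactly 4 total connections (bonds + H).
Check the 17 heavy atoms by environment: 1× n (aromatic, X3) → no; 10× c (aromatic, X3) → no; 2× C (X2) → no; 3× C (X4) → match; 1× Cl (X1) → no.
That gives 3 matching atoms.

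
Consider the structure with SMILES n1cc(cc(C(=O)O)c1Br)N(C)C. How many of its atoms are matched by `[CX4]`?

The query [CX4] means: C with X4: aliphatic carbon with exactly 4 total connections (bonds + H).
Check the 13 heavy atoms by environment: 1× n (aromatic, X2) → no; 5× c (aromatic, X3) → no; 1× C (X3) → no; 1× O (X1) → no; 1× O (X2) → no; 1× N (X3) → no; 2× C (X4) → match; 1× Br (X1) → no.
That gives 2 matching atoms.

2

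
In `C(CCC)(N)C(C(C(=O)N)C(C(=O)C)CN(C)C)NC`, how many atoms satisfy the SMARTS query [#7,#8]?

The query [#7,#8] means: nitrogen or oxygen (comma = OR).
Check the 20 heavy atoms by environment: 14× C → no; 4× N → match; 2× O → match.
Summing the matching environments: 4 + 2 = 6 matching atoms.

6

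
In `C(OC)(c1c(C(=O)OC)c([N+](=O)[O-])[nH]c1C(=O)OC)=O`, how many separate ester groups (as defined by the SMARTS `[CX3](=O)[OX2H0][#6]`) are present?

[CX3](=O)[OX2H0][#6] is the SMARTS for an ester: a carbonyl carbon bonded to an oxygen that is itself bonded to carbon (no H on that O).
The molecule carries 3 separate instances of a methyl-ester group (-C(=O)OCH3) meeting every constraint; each maps to a distinct set of atoms, giving 3 matches.

3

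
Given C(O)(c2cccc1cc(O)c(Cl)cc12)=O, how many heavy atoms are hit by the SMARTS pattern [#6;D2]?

5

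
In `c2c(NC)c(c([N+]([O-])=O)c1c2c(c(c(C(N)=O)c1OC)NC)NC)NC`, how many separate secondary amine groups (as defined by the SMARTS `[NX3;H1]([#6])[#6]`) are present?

4

[NX3;H1]([#6])[#6] is the SMARTS for a secondary amine: a trivalent nitrogen with one H, bonded to two carbons.
The molecule carries 4 separate instances of an N-methylamino group (-NHCH3) meeting every constraint; each maps to a distinct set of atoms, giving 4 matches.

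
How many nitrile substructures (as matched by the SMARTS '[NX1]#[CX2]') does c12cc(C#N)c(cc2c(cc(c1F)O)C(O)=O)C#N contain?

2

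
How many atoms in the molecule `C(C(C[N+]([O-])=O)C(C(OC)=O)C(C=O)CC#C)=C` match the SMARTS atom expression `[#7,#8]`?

The query [#7,#8] means: nitrogen or oxygen (comma = OR).
Check the 18 heavy atoms by environment: 12× C → no; 4× O → match; 1× N (charge +1) → match; 1× O (charge -1) → match.
Summing the matching environments: 4 + 1 + 1 = 6 matching atoms.

6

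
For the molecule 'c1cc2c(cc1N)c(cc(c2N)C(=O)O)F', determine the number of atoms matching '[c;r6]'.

10

The query [c;r6] means: aromatic carbon that belongs to a six-membered ring.
Check the 16 heavy atoms by environment: 10× c (aromatic, in 6-ring) → match; 2× N (acyclic) → no; 1× C (acyclic) → no; 2× O (acyclic) → no; 1× F (acyclic) → no.
That gives 10 matching atoms.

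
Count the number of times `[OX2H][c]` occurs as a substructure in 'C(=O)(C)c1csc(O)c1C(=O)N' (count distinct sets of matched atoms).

[OX2H][c] is the SMARTS for a phenol: a hydroxyl oxygen attached to an aromatic carbon.
Exactly one fragment in the molecule meets all constraints, giving 1 match.

1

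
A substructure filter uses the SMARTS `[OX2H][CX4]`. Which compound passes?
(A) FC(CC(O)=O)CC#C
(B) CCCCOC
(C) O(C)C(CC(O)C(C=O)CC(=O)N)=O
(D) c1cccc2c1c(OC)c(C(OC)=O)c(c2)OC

C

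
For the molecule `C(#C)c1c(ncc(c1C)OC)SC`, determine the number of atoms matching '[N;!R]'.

The query [N;!R] means: aliphatic nitrogen not in a ring.
Check the 13 heavy atoms by environment: 1× n (aromatic, in 6-ring) → no; 5× c (aromatic, in 6-ring) → no; 5× C (acyclic) → no; 1× O (acyclic) → no; 1× S (acyclic) → no.
No environment satisfies the query, so 0 matching atoms.

0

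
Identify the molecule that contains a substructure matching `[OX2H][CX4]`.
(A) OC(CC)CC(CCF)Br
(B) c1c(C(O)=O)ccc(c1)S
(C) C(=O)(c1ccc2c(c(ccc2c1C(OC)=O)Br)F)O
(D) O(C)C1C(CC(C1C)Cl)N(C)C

[OX2H][CX4] describes a hydroxyl oxygen bound to an sp3 (X4) carbon (an aliphatic alcohol).
(A) contains a hydroxyl group (-OH), which satisfies every atom and bond constraint.
(B) has a carboxylic acid group (-C(=O)OH) but the -OH is on a CX3 carbonyl carbon, not a CX4 carbon.
(C) has a carboxylic acid group (-C(=O)OH) but the -OH is on a CX3 carbonyl carbon, not a CX4 carbon.
(D) has a methoxy ether (-OCH3) but the oxygen has H0 (ether), not H1.
So the answer is (A).

A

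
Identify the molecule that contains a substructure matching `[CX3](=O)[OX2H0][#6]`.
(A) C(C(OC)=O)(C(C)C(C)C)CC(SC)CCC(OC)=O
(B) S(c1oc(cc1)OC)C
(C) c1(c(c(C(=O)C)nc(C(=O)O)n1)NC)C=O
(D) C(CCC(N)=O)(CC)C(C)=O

A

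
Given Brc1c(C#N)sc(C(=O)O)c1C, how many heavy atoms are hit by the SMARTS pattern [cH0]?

4

The query [cH0] means: aromatic carbon with no attached hydrogen (substituted or ring-fusion).
Check the 12 heavy atoms by environment: 1× s (aromatic, H0) → no; 4× c (aromatic, H0) → match; 1× Br (H0) → no; 2× C (H0) → no; 1× N (H0) → no; 1× C (H3) → no; 1× O (H0) → no; 1× O (H1) → no.
That gives 4 matching atoms.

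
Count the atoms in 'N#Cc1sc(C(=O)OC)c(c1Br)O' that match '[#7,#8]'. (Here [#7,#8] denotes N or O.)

4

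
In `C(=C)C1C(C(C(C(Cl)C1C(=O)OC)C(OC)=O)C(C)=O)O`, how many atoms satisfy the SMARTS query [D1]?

9

The query [D1] means: atom with exactly one heavy-atom neighbour (degree 1).
Check the 21 heavy atoms by environment: 9× C (D3) → no; 1× Cl (D1) → match; 4× O (D1) → match; 2× O (D2) → no; 4× C (D1) → match; 1× C (D2) → no.
Summing the matching environments: 1 + 4 + 4 = 9 matching atoms.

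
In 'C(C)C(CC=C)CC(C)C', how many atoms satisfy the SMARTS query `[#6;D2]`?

4

The query [#6;D2] means: any carbon bonded to exactly two heavy atoms.
Check the 10 heavy atoms by environment: 4× C (D2) → match; 2× C (D3) → no; 4× C (D1) → no.
That gives 4 matching atoms.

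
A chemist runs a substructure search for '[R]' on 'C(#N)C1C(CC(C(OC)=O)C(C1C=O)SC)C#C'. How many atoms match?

Check the 18 heavy atoms by environment: 6× C (in 6-ring) → match; 7× C (acyclic) → no; 3× O (acyclic) → no; 1× N (acyclic) → no; 1× S (acyclic) → no.
That gives 6 matching atoms.

6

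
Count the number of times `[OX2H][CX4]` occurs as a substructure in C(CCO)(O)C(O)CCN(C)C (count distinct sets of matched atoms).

3

[OX2H][CX4] is the SMARTS for an aliphatic alcohol: a hydroxyl oxygen bound to an sp3 (X4) carbon.
The molecule carries 3 separate instances of a hydroxyl group (-OH) meeting every constraint; each maps to a distinct set of atoms, giving 3 matches.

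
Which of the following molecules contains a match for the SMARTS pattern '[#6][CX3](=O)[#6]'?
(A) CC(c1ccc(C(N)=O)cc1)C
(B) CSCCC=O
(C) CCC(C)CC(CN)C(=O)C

[#6][CX3](=O)[#6] describes a carbonyl carbon (no H) flanked by two carbons (a ketone).
(A) has a primary amide (-C(=O)NH2) but one neighbour of the carbonyl carbon is N, not C.
(B) has an aldehyde (-CHO) but the carbonyl carbon has H1, so it is not flanked by two carbons.
(C) contains an acetyl/ketone group (-C(=O)CH3), which satisfies every atom and bond constraint.
So the answer is (C).

C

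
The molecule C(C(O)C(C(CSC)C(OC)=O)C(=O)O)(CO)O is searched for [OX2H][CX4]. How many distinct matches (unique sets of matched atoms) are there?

3

[OX2H][CX4] is the SMARTS for an aliphatic alcohol: a hydroxyl oxygen bound to an sp3 (X4) carbon.
The molecule carries 3 separate instances of a hydroxyl group (-OH) meeting every constraint; each maps to a distinct set of atoms, giving 3 matches.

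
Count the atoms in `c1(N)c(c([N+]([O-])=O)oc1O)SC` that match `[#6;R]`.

4

The query [#6;R] means: carbon that is part of a ring.
Check the 12 heavy atoms by environment: 1× o (aromatic, in 5-ring) → no; 4× c (aromatic, in 5-ring) → match; 2× O (acyclic) → no; 1× N (charge +1, acyclic) → no; 1× O (charge -1, acyclic) → no; 1× N (acyclic) → no; 1× S (acyclic) → no; 1× C (acyclic) → no.
That gives 4 matching atoms.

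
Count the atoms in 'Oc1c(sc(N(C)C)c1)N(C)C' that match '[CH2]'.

0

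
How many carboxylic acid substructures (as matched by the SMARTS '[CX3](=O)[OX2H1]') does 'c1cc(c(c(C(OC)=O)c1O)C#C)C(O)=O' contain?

1

[CX3](=O)[OX2H1] is the SMARTS for a carboxylic acid: an sp2 carbon double-bonded to O and single-bonded to an -OH oxygen.
Exactly one fragment in the molecule meets all constraints, giving 1 match.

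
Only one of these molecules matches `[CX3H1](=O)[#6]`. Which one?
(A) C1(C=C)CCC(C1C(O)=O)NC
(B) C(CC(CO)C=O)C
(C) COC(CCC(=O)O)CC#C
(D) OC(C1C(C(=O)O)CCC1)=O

[CX3H1](=O)[#6] describes an sp2 carbon with one H, double-bonded to O and single-bonded to carbon (an aldehyde).
(A) has a carboxylic acid group (-C(=O)OH) but the carbonyl carbon has H0 and is bonded to O, not H1.
(B) contains an aldehyde (-CHO), which satisfies every atom and bond constraint.
(C) has a carboxylic acid group (-C(=O)OH) but the carbonyl carbon has H0 and is bonded to O, not H1.
(D) has a carboxylic acid group (-C(=O)OH) but the carbonyl carbon has H0 and is bonded to O, not H1.
So the answer is (B).

B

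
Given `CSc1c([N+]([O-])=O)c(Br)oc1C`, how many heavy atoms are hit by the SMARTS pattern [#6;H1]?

Check the 12 heavy atoms by environment: 1× o (aromatic, H0) → no; 4× c (aromatic, H0) → no; 1× S (H0) → no; 2× C (H3) → no; 1× Br (H0) → no; 1× N (charge +1, H0) → no; 1× O (charge -1, H0) → no; 1× O (H0) → no.
No environment satisfies the query, so 0 matching atoms.

0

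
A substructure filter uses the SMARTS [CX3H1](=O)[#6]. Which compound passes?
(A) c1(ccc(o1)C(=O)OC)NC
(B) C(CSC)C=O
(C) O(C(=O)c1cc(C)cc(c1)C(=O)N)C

[CX3H1](=O)[#6] describes an sp2 carbon with one H, double-bonded to O and single-bonded to carbon (an aldehyde).
(A) has a methyl-ester group (-C(=O)OCH3) but the carbonyl carbon has H0, not H1.
(B) contains an aldehyde (-CHO), which satisfies every atom and bond constraint.
(C) has a methyl-ester group (-C(=O)OCH3) but the carbonyl carbon has H0, not H1.
So the answer is (B).

B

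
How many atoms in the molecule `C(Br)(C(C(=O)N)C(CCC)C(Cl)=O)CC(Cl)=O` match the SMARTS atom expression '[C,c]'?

10

The query [C,c] means: comma = OR; matches aliphatic or aromatic carbon — same as #6.
Check the 17 heavy atoms by environment: 10× C → match; 3× O → no; 2× Cl → no; 1× N → no; 1× Br → no.
That gives 10 matching atoms.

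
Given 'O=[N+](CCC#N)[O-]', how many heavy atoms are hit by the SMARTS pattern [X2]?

The query [X2] means: any atom with exactly two total connections (bonds + H).
Check the 7 heavy atoms by environment: 2× C (X4) → no; 1× N (charge +1, X3) → no; 1× O (charge -1, X1) → no; 1× O (X1) → no; 1× C (X2) → match; 1× N (X1) → no.
That gives 1 matching atom.

1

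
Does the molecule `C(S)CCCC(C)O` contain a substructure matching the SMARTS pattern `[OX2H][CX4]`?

Yes

The pattern [OX2H][CX4] describes a hydroxyl oxygen bound to an sp3 (X4) carbon — an aliphatic alcohol.
The molecule carries a hydroxyl group (-OH), whose atoms satisfy every constraint of the query, so the pattern matches.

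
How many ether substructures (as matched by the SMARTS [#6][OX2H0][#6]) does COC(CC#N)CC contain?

1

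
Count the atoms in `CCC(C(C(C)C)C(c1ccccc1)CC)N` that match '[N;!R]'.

1

The query [N;!R] means: aliphatic nitrogen not in a ring.
Check the 17 heavy atoms by environment: 10× C (acyclic) → no; 6× c (aromatic, in 6-ring) → no; 1× N (acyclic) → match.
That gives 1 matching atom.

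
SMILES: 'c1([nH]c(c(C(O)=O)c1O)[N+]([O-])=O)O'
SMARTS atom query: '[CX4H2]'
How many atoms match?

Check the 13 heavy atoms by environment: 1× n (aromatic, H1, X3) → no; 4× c (aromatic, H0, X3) → no; 1× C (H0, X3) → no; 2× O (H0, X1) → no; 3× O (H1, X2) → no; 1× N (charge +1, H0, X3) → no; 1× O (charge -1, H0, X1) → no.
No environment satisfies the query, so 0 matching atoms.

0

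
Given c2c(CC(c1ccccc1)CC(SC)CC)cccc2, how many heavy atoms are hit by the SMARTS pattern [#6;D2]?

13

The query [#6;D2] means: any carbon bonded to exactly two heavy atoms.
Check the 20 heavy atoms by environment: 2× C (D1) → no; 3× C (D2) → match; 2× C (D3) → no; 1× S (D2) → no; 2× c (aromatic, D3) → no; 10× c (aromatic, D2) → match.
Summing the matching environments: 3 + 10 = 13 matching atoms.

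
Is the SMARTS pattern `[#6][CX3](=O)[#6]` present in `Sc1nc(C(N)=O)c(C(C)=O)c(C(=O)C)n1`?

The pattern [#6][CX3](=O)[#6] describes a carbonyl carbon (no H) flanked by two carbons — a ketone.
The molecule carries an acetyl/ketone group (-C(=O)CH3), whose atoms satisfy every constraint of the query, so the pattern matches.

Yes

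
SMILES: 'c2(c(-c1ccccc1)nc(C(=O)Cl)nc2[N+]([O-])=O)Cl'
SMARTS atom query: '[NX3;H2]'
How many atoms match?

0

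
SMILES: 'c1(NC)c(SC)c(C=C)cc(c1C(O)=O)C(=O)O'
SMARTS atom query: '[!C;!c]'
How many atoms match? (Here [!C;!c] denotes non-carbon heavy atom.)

Check the 18 heavy atoms by environment: 6× c (aromatic) → no; 6× C → no; 1× S → match; 4× O → match; 1× N → match.
Summing the matching environments: 1 + 4 + 1 = 6 matching atoms.

6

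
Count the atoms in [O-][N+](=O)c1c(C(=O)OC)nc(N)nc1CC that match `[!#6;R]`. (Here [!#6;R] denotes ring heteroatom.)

2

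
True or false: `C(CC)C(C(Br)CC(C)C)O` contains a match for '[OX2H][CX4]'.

The pattern [OX2H][CX4] describes a hydroxyl oxygen bound to an sp3 (X4) carbon — an aliphatic alcohol.
The molecule carries a hydroxyl group (-OH), whose atoms satisfy every constraint of the query, so the pattern matches.

True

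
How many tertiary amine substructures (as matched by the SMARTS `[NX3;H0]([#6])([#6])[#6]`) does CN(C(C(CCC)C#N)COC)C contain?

1

[NX3;H0]([#6])([#6])[#6] is the SMARTS for a tertiary amine: a trivalent nitrogen with no H, bonded to three carbons.
Exactly one fragment in the molecule meets all constraints, giving 1 match.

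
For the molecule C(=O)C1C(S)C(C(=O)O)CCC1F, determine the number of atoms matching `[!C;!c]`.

5

The query [!C;!c] means: neither aliphatic nor aromatic carbon — same as [!#6].
Check the 13 heavy atoms by environment: 8× C → no; 1× F → match; 3× O → match; 1× S → match.
Summing the matching environments: 1 + 3 + 1 = 5 matching atoms.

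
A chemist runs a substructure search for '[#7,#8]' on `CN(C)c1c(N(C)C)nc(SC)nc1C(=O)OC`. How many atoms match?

6

Check the 18 heavy atoms by environment: 2× n (aromatic) → match; 4× c (aromatic) → no; 2× N → match; 7× C → no; 1× S → no; 2× O → match.
Summing the matching environments: 2 + 2 + 2 = 6 matching atoms.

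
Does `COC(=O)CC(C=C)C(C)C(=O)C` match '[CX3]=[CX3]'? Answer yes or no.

Yes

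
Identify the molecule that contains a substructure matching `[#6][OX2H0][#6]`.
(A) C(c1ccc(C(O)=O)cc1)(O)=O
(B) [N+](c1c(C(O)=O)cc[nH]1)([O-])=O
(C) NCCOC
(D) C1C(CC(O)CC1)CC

C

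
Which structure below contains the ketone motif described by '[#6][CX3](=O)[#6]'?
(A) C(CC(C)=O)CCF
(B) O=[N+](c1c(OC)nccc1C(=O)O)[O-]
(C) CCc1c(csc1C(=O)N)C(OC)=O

A

[#6][CX3](=O)[#6] describes a carbonyl carbon (no H) flanked by two carbons (a ketone).
(A) contains an acetyl/ketone group (-C(=O)CH3), which satisfies every atom and bond constraint.
(B) has a carboxylic acid group (-C(=O)OH) but one neighbour of the carbonyl carbon is O, not C.
(C) has a primary amide (-C(=O)NH2) but one neighbour of the carbonyl carbon is N, not C.
So the answer is (A).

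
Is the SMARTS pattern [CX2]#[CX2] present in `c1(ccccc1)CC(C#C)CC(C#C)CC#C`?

The pattern [CX2]#[CX2] describes a carbon-carbon triple bond — an alkyne.
The molecule carries an ethynyl group (-C#CH), whose atoms satisfy every constraint of the query, so the pattern matches.

Yes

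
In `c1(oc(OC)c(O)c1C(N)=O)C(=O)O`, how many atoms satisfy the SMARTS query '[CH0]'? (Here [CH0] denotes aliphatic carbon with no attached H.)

2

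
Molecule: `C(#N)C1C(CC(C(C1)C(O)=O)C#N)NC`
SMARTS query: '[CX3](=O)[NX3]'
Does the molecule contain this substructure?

The pattern [CX3](=O)[NX3] describes a carbonyl carbon bonded to a trivalent nitrogen — an amide.
The closest candidate here is a nitrile (-C#N), but the nitrile N is NX1 (triple-bonded), not NX3. No other fragment satisfies the full query, so there is no match.

No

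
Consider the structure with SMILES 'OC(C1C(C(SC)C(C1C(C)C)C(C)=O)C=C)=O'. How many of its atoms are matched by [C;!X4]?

Check the 18 heavy atoms by environment: 10× C (X4) → no; 4× C (X3) → match; 1× S (X2) → no; 2× O (X1) → no; 1× O (X2) → no.
That gives 4 matching atoms.

4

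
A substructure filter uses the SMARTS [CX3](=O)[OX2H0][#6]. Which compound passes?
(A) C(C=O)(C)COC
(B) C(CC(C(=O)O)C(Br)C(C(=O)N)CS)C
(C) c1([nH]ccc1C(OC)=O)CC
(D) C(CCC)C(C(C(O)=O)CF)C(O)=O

C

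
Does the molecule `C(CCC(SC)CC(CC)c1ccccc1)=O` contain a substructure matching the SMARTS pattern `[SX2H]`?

No

The pattern [SX2H] describes an aliphatic sulfur with two connections, one being H — a thiol.
The closest candidate here is a methylthio ether (-SCH3), but the sulfur has H0 (bonded to two carbons), not H1. No other fragment satisfies the full query, so there is no match.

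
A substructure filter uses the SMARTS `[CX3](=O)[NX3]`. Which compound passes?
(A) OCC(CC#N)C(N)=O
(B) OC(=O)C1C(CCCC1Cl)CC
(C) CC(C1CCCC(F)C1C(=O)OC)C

A

[CX3](=O)[NX3] describes a carbonyl carbon bonded to a trivalent nitrogen (an amide).
(A) contains a primary amide (-C(=O)NH2), which satisfies every atom and bond constraint.
(B) has a carboxylic acid group (-C(=O)OH) but the carbonyl is bonded to O, not to an NX3 nitrogen.
(C) has a methyl-ester group (-C(=O)OCH3) but the carbonyl is bonded to O, not to an NX3 nitrogen.
So the answer is (A).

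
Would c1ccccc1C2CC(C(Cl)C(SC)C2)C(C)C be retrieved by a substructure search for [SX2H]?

No

The pattern [SX2H] describes an aliphatic sulfur with two connections, one being H — a thiol.
The closest candidate here is a methylthio ether (-SCH3), but the sulfur has H0 (bonded to two carbons), not H1. No other fragment satisfies the full query, so there is no match.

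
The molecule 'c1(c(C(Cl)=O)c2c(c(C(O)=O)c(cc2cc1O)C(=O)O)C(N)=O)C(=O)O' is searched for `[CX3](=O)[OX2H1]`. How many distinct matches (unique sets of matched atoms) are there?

3

[CX3](=O)[OX2H1] is the SMARTS for a carboxylic acid: an sp2 carbon double-bonded to O and single-bonded to an -OH oxygen.
The molecule carries 3 separate instances of a carboxylic acid group (-C(=O)OH) meeting every constraint; each maps to a distinct set of atoms, giving 3 matches.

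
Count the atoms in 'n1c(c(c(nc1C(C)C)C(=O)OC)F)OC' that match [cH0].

4

Check the 16 heavy atoms by environment: 2× n (aromatic, H0) → no; 4× c (aromatic, H0) → match; 3× O (H0) → no; 4× C (H3) → no; 1× C (H1) → no; 1× F (H0) → no; 1× C (H0) → no.
That gives 4 matching atoms.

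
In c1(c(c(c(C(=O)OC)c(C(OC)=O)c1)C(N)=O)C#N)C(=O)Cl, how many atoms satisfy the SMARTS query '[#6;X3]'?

Check the 22 heavy atoms by environment: 6× c (aromatic, X3) → match; 1× C (X2) → no; 1× N (X1) → no; 4× C (X3) → match; 4× O (X1) → no; 2× O (X2) → no; 2× C (X4) → no; 1× Cl (X1) → no; 1× N (X3) → no.
Summing the matching environments: 6 + 4 = 10 matching atoms.

10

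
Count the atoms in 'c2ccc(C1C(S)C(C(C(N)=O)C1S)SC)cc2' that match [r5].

Check the 18 heavy atoms by environment: 5× C (in 5-ring) → match; 3× S (acyclic) → no; 2× C (acyclic) → no; 6× c (aromatic, in 6-ring) → no; 1× O (acyclic) → no; 1× N (acyclic) → no.
That gives 5 matching atoms.

5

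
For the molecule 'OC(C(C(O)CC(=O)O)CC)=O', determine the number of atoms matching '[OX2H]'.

3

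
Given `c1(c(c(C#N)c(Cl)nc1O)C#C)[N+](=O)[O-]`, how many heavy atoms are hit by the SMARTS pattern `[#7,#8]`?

6

The query [#7,#8] means: nitrogen or oxygen (comma = OR).
Check the 15 heavy atoms by environment: 1× n (aromatic) → match; 5× c (aromatic) → no; 2× O → match; 1× N (charge +1) → match; 1× O (charge -1) → match; 1× Cl → no; 3× C → no; 1× N → match.
Summing the matching environments: 1 + 2 + 1 + 1 + 1 = 6 matching atoms.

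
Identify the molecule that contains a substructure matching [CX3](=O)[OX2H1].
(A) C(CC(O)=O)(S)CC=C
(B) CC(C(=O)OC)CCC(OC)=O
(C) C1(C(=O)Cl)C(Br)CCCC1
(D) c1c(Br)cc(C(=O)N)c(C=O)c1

A

[CX3](=O)[OX2H1] describes an sp2 carbon double-bonded to O and single-bonded to an -OH oxygen (a carboxylic acid).
(A) contains a carboxylic acid group (-C(=O)OH), which satisfies every atom and bond constraint.
(B) has a methyl-ester group (-C(=O)OCH3) but the singly-bonded O has no H (OX2H0, not OX2H1).
(C) has an acyl chloride (-C(=O)Cl) but the carbonyl is bonded to Cl, not to an -OH oxygen.
(D) has an aldehyde (-CHO) but there is no singly-bonded oxygen on the carbonyl carbon.
So the answer is (A).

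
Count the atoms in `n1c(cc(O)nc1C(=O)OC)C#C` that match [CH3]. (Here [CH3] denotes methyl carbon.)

1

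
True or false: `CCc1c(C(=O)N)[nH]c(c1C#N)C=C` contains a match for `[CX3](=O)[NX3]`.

The pattern [CX3](=O)[NX3] describes a carbonyl carbon bonded to a trivalent nitrogen — an amide.
The molecule carries a primary amide (-C(=O)NH2), whose atoms satisfy every constraint of the query, so the pattern matches.

True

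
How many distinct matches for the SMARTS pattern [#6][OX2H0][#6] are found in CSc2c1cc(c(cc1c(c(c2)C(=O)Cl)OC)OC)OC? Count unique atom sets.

[#6][OX2H0][#6] is the SMARTS for an ether: an aliphatic oxygen bridging two carbons with no H on the oxygen.
The molecule carries 3 separate instances of a methoxy ether (-OCH3) meeting every constraint; each maps to a distinct set of atoms, giving 3 matches.

3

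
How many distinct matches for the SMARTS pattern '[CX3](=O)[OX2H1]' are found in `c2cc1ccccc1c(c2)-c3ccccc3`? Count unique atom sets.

[CX3](=O)[OX2H1] is the SMARTS for a carboxylic acid: an sp2 carbon double-bonded to O and single-bonded to an -OH oxygen.
No fragment in the molecule satisfies every constraint, giving 0 matches.

0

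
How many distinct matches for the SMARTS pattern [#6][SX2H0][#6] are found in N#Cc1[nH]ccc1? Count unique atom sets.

0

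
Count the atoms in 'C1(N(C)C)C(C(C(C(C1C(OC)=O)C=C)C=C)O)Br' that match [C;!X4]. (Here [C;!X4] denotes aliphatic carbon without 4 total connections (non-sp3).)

The query [C;!X4] means: aliphatic carbon that does not have four total connections.
Check the 19 heavy atoms by environment: 9× C (X4) → no; 5× C (X3) → match; 1× O (X1) → no; 2× O (X2) → no; 1× Br (X1) → no; 1× N (X3) → no.
That gives 5 matching atoms.

5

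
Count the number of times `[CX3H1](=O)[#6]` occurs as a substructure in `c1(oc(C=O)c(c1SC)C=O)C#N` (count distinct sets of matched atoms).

2

[CX3H1](=O)[#6] is the SMARTS for an aldehyde: an sp2 carbon with one H, double-bonded to O and single-bonded to carbon.
The molecule carries 2 separate instances of an aldehyde (-CHO) meeting every constraint; each maps to a distinct set of atoms, giving 2 matches.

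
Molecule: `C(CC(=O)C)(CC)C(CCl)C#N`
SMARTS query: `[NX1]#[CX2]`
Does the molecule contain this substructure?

Yes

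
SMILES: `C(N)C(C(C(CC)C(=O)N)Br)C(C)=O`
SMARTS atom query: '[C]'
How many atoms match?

9

Check the 14 heavy atoms by environment: 9× C → match; 2× N → no; 2× O → no; 1× Br → no.
That gives 9 matching atoms.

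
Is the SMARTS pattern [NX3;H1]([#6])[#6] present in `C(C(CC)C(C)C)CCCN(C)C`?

The pattern [NX3;H1]([#6])[#6] describes a trivalent nitrogen with one H, bonded to two carbons — a secondary amine.
The closest candidate here is a dimethylamino group (-N(CH3)2), but the nitrogen has H0, not H1. No other fragment satisfies the full query, so there is no match.

No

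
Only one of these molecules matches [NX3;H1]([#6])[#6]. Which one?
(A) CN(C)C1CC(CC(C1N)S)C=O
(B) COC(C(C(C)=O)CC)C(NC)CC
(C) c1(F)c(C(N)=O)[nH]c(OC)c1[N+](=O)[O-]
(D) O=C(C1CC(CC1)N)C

B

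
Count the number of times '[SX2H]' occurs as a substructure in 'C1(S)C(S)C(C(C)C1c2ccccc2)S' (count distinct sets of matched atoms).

[SX2H] is the SMARTS for a thiol: an aliphatic sulfur with two connections, one being H.
The molecule carries 3 separate instances of a thiol (-SH) meeting every constraint; each maps to a distinct set of atoms, giving 3 matches.

3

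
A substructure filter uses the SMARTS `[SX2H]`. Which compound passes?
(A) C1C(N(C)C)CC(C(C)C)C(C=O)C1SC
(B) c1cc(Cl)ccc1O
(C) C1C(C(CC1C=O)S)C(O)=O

[SX2H] describes an aliphatic sulfur with two connections, one being H (a thiol).
(A) has a methylthio ether (-SCH3) but the sulfur has H0 (bonded to two carbons), not H1.
(B) has a hydroxyl group (-OH) but it is an -OH, not an -SH.
(C) contains a thiol (-SH), which satisfies every atom and bond constraint.
So the answer is (C).

C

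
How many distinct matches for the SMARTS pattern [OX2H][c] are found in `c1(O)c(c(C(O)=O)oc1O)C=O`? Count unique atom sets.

2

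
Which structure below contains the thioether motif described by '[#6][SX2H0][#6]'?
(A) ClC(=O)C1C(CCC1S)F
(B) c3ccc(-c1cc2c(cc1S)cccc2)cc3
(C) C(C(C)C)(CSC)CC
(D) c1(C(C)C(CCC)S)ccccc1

C

[#6][SX2H0][#6] describes an aliphatic sulfur bridging two carbons with no H on the sulfur (a thioether).
(A) has a thiol (-SH) but the sulfur has H1, not H0 bridging two carbons.
(B) has a thiol (-SH) but the sulfur has H1, not H0 bridging two carbons.
(C) contains a methylthio ether (-SCH3), which satisfies every atom and bond constraint.
(D) has a thiol (-SH) but the sulfur has H1, not H0 bridging two carbons.
So the answer is (C).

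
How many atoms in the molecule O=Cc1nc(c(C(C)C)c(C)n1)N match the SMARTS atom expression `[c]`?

4

The query [c] means: lowercase c matches aromatic carbon only.
Check the 13 heavy atoms by environment: 2× n (aromatic) → no; 4× c (aromatic) → match; 5× C → no; 1× N → no; 1× O → no.
That gives 4 matching atoms.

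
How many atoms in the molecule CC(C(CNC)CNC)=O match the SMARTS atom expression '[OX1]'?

1

The query [OX1] means: aliphatic oxygen with one total connection — typically a carbonyl =O or an oxide.
Check the 10 heavy atoms by environment: 6× C (X4) → no; 2× N (X3) → no; 1× C (X3) → no; 1× O (X1) → match.
That gives 1 matching atom.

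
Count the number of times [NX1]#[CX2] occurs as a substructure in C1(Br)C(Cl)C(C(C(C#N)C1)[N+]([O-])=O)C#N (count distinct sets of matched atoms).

2

[NX1]#[CX2] is the SMARTS for a nitrile: a nitrogen triple-bonded to a two-connected carbon.
The molecule carries 2 separate instances of a nitrile (-C#N) meeting every constraint; each maps to a distinct set of atoms, giving 2 matches.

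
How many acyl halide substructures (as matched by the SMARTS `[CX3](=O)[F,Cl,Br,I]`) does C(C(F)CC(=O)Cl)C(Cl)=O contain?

[CX3](=O)[F,Cl,Br,I] is the SMARTS for an acyl halide: a carbonyl carbon bonded to a halogen.
The molecule carries 2 separate instances of an acyl chloride (-C(=O)Cl) meeting every constraint; each maps to a distinct set of atoms, giving 2 matches.

2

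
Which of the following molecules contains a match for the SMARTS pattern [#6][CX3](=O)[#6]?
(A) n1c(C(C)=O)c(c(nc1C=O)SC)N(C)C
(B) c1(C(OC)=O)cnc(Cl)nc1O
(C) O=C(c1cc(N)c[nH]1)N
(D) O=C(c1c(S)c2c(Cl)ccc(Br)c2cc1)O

A

[#6][CX3](=O)[#6] describes a carbonyl carbon (no H) flanked by two carbons (a ketone).
(A) contains an acetyl/ketone group (-C(=O)CH3), which satisfies every atom and bond constraint.
(B) has a methyl-ester group (-C(=O)OCH3) but one neighbour of the carbonyl carbon is O, not C.
(C) has a primary amide (-C(=O)NH2) but one neighbour of the carbonyl carbon is N, not C.
(D) has a carboxylic acid group (-C(=O)OH) but one neighbour of the carbonyl carbon is O, not C.
So the answer is (A).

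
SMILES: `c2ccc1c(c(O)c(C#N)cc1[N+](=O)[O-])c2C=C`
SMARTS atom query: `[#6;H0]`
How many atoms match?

7

The query [#6;H0] means: any carbon with no attached hydrogen.
Check the 18 heavy atoms by environment: 6× c (aromatic, H0) → match; 4× c (aromatic, H1) → no; 1× C (H1) → no; 1× C (H2) → no; 1× N (charge +1, H0) → no; 1× O (charge -1, H0) → no; 1× O (H0) → no; 1× C (H0) → match; 1× N (H0) → no; 1× O (H1) → no.
Summing the matching environments: 6 + 1 = 7 matching atoms.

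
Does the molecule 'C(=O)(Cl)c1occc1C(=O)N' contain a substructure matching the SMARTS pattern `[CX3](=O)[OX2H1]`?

No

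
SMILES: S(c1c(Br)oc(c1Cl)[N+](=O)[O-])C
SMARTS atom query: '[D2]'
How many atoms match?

The query [D2] means: atom with exactly two heavy-atom neighbours.
Check the 12 heavy atoms by environment: 1× o (aromatic, D2) → match; 4× c (aromatic, D3) → no; 1× Br (D1) → no; 1× N (charge +1, D3) → no; 1× O (charge -1, D1) → no; 1× O (D1) → no; 1× S (D2) → match; 1× C (D1) → no; 1× Cl (D1) → no.
Summing the matching environments: 1 + 1 = 2 matching atoms.

2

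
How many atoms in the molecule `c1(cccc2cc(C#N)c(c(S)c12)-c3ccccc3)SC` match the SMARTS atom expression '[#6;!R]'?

2

The query [#6;!R] means: carbon not in any ring.
Check the 21 heavy atoms by environment: 16× c (aromatic, in 6-ring) → no; 2× S (acyclic) → no; 2× C (acyclic) → match; 1× N (acyclic) → no.
That gives 2 matching atoms.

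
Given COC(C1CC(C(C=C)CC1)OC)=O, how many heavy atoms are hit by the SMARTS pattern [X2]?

2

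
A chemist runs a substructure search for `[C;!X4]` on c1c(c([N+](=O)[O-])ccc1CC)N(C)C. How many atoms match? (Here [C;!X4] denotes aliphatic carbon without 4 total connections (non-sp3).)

The query [C;!X4] means: aliphatic carbon that does not have four total connections.
Check the 14 heavy atoms by environment: 6× c (aromatic, X3) → no; 1× N (charge +1, X3) → no; 1× O (charge -1, X1) → no; 1× O (X1) → no; 1× N (X3) → no; 4× C (X4) → no.
No environment satisfies the query, so 0 matching atoms.

0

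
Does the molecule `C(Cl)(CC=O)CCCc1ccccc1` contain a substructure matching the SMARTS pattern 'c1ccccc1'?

Yes

The pattern c1ccccc1 describes six aromatic carbons in a ring — a benzene ring.
The molecule carries a phenyl ring, whose atoms satisfy every constraint of the query, so the pattern matches.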